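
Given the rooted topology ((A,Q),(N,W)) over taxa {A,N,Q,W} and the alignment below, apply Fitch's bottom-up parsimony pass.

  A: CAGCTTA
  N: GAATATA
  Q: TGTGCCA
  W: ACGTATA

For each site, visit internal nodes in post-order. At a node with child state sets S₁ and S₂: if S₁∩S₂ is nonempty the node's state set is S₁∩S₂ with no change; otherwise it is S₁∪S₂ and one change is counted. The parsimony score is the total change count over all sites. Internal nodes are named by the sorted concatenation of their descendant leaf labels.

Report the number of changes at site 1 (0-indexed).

2

site 0, node AQ: A={C} ∪ Q={T} → {C,T} (+1)
site 0, node NW: N={G} ∪ W={A} → {A,G} (+1)
site 0, node ANQW: AQ={C,T} ∪ NW={A,G} → {A,C,G,T} (+1)
site 1, node AQ: A={A} ∪ Q={G} → {A,G} (+1)
site 1, node NW: N={A} ∪ W={C} → {A,C} (+1)
site 1, node ANQW: AQ={A,G} ∩ NW={A,C} → {A} (+0)
site 2, node AQ: A={G} ∪ Q={T} → {G,T} (+1)
site 2, node NW: N={A} ∪ W={G} → {A,G} (+1)
site 2, node ANQW: AQ={G,T} ∩ NW={A,G} → {G} (+0)
site 3, node AQ: A={C} ∪ Q={G} → {C,G} (+1)
site 3, node NW: N={T} ∩ W={T} → {T} (+0)
site 3, node ANQW: AQ={C,G} ∪ NW={T} → {C,G,T} (+1)
site 4, node AQ: A={T} ∪ Q={C} → {C,T} (+1)
site 4, node NW: N={A} ∩ W={A} → {A} (+0)
site 4, node ANQW: AQ={C,T} ∪ NW={A} → {A,C,T} (+1)
site 5, node AQ: A={T} ∪ Q={C} → {C,T} (+1)
site 5, node NW: N={T} ∩ W={T} → {T} (+0)
site 5, node ANQW: AQ={C,T} ∩ NW={T} → {T} (+0)
site 6, node AQ: A={A} ∩ Q={A} → {A} (+0)
site 6, node NW: N={A} ∩ W={A} → {A} (+0)
site 6, node ANQW: AQ={A} ∩ NW={A} → {A} (+0)
per-site changes: [3, 2, 2, 2, 2, 1, 0]; total = 12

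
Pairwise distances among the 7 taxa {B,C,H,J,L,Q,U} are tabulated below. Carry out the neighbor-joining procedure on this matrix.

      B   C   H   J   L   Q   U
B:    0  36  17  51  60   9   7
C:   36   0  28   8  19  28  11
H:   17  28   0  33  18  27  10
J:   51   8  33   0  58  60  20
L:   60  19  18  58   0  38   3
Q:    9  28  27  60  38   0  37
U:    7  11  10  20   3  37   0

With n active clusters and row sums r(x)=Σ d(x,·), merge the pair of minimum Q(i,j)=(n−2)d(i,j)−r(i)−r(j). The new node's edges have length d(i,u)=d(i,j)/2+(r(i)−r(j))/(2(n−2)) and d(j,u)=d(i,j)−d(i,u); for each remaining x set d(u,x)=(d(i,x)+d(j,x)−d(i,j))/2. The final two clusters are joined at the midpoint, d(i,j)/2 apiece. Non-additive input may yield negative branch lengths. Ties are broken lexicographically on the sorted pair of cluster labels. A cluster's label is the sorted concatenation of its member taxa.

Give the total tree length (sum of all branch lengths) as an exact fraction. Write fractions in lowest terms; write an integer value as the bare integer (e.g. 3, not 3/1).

iteration 1: select B,Q (d=9, Q=-334); attach at lengths (13/5, 32/5); label the merged cluster BQ
  updated: d(BQ,C)=55/2, d(BQ,H)=35/2, d(BQ,J)=51, d(BQ,L)=89/2, d(BQ,U)=35/2
iteration 2: select C,J (d=8, Q=-463/2); attach at lengths (-89/16, 217/16); label the merged cluster CJ
  updated: d(BQ,CJ)=141/4, d(CJ,H)=53/2, d(CJ,L)=69/2, d(CJ,U)=23/2
iteration 3: select BQ,H (d=35/2, Q=-537/4); attach at lengths (127/8, 13/8); label the merged cluster BHQ
  updated: d(BHQ,CJ)=177/8, d(BHQ,L)=45/2, d(BHQ,U)=5
iteration 4: select BHQ,CJ (d=177/8, Q=-147/2); attach at lengths (103/16, 251/16); label the merged cluster BCHJQ
  updated: d(BCHJQ,L)=279/16, d(BCHJQ,U)=-45/16
iteration 5: select BCHJQ,L (d=279/16, Q=-141/8); attach at lengths (93/16, 93/8); label the merged cluster BCHJLQ
  updated: d(BCHJLQ,U)=-69/8
iteration 6: select BCHJLQ,U (d=-69/8); attach at lengths (-69/16, -69/16); label the merged cluster BCHJLQU
final tree: (((((B:13/5,Q:32/5):127/8,H:13/8):103/16,(C:-89/16,J:217/16):251/16):93/16,L:93/8):-69/16,U:-69/16)
total length: 1047/16

1047/16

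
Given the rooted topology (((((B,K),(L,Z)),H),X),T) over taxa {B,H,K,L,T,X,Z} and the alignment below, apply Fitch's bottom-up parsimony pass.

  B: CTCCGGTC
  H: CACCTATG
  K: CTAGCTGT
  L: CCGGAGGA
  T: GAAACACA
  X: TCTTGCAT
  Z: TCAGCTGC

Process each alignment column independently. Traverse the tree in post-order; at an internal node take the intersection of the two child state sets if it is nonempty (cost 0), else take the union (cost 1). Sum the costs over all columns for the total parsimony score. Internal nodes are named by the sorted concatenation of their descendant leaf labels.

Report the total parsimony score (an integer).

BK@0: {C} ∩ {C} = {C} (intersection, +0)
LZ@0: {C} ∪ {T} = {C,T} (union, +1)
BKLZ@0: {C} ∩ {C,T} = {C} (intersection, +0)
BHKLZ@0: {C} ∩ {C} = {C} (intersection, +0)
BHKLXZ@0: {C} ∪ {T} = {C,T} (union, +1)
BHKLTXZ@0: {C,T} ∪ {G} = {C,G,T} (union, +1)
BK@1: {T} ∩ {T} = {T} (intersection, +0)
LZ@1: {C} ∩ {C} = {C} (intersection, +0)
BKLZ@1: {T} ∪ {C} = {C,T} (union, +1)
BHKLZ@1: {C,T} ∪ {A} = {A,C,T} (union, +1)
BHKLXZ@1: {A,C,T} ∩ {C} = {C} (intersection, +0)
BHKLTXZ@1: {C} ∪ {A} = {A,C} (union, +1)
BK@2: {C} ∪ {A} = {A,C} (union, +1)
LZ@2: {G} ∪ {A} = {A,G} (union, +1)
BKLZ@2: {A,C} ∩ {A,G} = {A} (intersection, +0)
BHKLZ@2: {A} ∪ {C} = {A,C} (union, +1)
BHKLXZ@2: {A,C} ∪ {T} = {A,C,T} (union, +1)
BHKLTXZ@2: {A,C,T} ∩ {A} = {A} (intersection, +0)
BK@3: {C} ∪ {G} = {C,G} (union, +1)
LZ@3: {G} ∩ {G} = {G} (intersection, +0)
BKLZ@3: {C,G} ∩ {G} = {G} (intersection, +0)
BHKLZ@3: {G} ∪ {C} = {C,G} (union, +1)
BHKLXZ@3: {C,G} ∪ {T} = {C,G,T} (union, +1)
BHKLTXZ@3: {C,G,T} ∪ {A} = {A,C,G,T} (union, +1)
BK@4: {G} ∪ {C} = {C,G} (union, +1)
LZ@4: {A} ∪ {C} = {A,C} (union, +1)
BKLZ@4: {C,G} ∩ {A,C} = {C} (intersection, +0)
BHKLZ@4: {C} ∪ {T} = {C,T} (union, +1)
BHKLXZ@4: {C,T} ∪ {G} = {C,G,T} (union, +1)
BHKLTXZ@4: {C,G,T} ∩ {C} = {C} (intersection, +0)
BK@5: {G} ∪ {T} = {G,T} (union, +1)
LZ@5: {G} ∪ {T} = {G,T} (union, +1)
BKLZ@5: {G,T} ∩ {G,T} = {G,T} (intersection, +0)
BHKLZ@5: {G,T} ∪ {A} = {A,G,T} (union, +1)
BHKLXZ@5: {A,G,T} ∪ {C} = {A,C,G,T} (union, +1)
BHKLTXZ@5: {A,C,G,T} ∩ {A} = {A} (intersection, +0)
BK@6: {T} ∪ {G} = {G,T} (union, +1)
LZ@6: {G} ∩ {G} = {G} (intersection, +0)
BKLZ@6: {G,T} ∩ {G} = {G} (intersection, +0)
BHKLZ@6: {G} ∪ {T} = {G,T} (union, +1)
BHKLXZ@6: {G,T} ∪ {A} = {A,G,T} (union, +1)
BHKLTXZ@6: {A,G,T} ∪ {C} = {A,C,G,T} (union, +1)
BK@7: {C} ∪ {T} = {C,T} (union, +1)
LZ@7: {A} ∪ {C} = {A,C} (union, +1)
BKLZ@7: {C,T} ∩ {A,C} = {C} (intersection, +0)
BHKLZ@7: {C} ∪ {G} = {C,G} (union, +1)
BHKLXZ@7: {C,G} ∪ {T} = {C,G,T} (union, +1)
BHKLTXZ@7: {C,G,T} ∪ {A} = {A,C,G,T} (union, +1)
per-site changes: [3, 3, 4, 4, 4, 4, 4, 5]; total = 31

31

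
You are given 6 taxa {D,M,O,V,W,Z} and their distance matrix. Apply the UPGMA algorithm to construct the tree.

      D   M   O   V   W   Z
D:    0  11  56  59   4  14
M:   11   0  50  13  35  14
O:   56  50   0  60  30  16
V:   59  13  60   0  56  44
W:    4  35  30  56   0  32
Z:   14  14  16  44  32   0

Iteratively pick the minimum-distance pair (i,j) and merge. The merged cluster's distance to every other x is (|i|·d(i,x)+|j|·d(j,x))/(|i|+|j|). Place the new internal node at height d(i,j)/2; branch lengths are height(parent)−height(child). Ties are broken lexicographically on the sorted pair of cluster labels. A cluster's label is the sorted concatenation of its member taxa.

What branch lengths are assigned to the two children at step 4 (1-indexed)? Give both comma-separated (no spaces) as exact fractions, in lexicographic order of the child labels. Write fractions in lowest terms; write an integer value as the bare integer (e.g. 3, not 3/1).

1. join D+W (d=4) ⇒ DW; edges |D|=2, |W|=2
  updated: d(DW,M)=23, d(DW,O)=43, d(DW,V)=115/2, d(DW,Z)=23
2. join M+V (d=13) ⇒ MV; edges |M|=13/2, |V|=13/2
  updated: d(DW,MV)=161/4, d(MV,O)=55, d(MV,Z)=29
3. join O+Z (d=16) ⇒ OZ; edges |O|=8, |Z|=8
  updated: d(DW,OZ)=33, d(MV,OZ)=42
4. join DW+OZ (d=33) ⇒ DOWZ; edges |DW|=29/2, |OZ|=17/2
  updated: d(DOWZ,MV)=329/8
5. join DOWZ+MV (d=329/8) ⇒ DMOVWZ; edges |DOWZ|=65/16, |MV|=225/16
final tree: (((D:2,W:2):29/2,(O:8,Z:8):17/2):65/16,(M:13/2,V:13/2):225/16)
total length: 593/8

29/2,17/2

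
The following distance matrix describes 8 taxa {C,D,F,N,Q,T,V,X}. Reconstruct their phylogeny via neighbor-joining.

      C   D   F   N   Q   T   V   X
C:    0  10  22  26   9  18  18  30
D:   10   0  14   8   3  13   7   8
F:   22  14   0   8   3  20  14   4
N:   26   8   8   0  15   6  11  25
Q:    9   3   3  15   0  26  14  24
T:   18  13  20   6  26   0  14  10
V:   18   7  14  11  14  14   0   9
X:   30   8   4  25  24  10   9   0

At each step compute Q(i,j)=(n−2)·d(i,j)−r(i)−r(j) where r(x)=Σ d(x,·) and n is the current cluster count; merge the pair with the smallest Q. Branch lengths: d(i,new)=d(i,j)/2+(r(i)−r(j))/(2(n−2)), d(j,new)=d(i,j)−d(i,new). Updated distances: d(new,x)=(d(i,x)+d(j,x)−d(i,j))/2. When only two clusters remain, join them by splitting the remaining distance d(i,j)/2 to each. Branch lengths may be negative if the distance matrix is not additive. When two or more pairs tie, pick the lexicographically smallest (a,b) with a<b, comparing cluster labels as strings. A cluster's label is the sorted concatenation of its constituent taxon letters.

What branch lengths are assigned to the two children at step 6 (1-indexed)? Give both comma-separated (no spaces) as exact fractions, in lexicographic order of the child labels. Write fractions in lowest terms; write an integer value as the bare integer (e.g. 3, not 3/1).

3/16,11/2

step 1: merge (C,Q) at d=9, Q=-173; branch lengths C→31/4, Q→5/4; new cluster CQ
  updated: d(CQ,D)=2, d(CQ,F)=8, d(CQ,N)=16, d(CQ,T)=35/2, d(CQ,V)=23/2, d(CQ,X)=45/2
step 2: merge (F,X) at d=4, Q=-253/2; branch lengths F→19/20, X→61/20; new cluster FX
  updated: d(CQ,FX)=53/4, d(D,FX)=9, d(FX,N)=29/2, d(FX,T)=13, d(FX,V)=19/2
step 3: merge (N,T) at d=6, Q=-95; branch lengths N→2, T→4; new cluster NT
  updated: d(CQ,NT)=55/4, d(D,NT)=15/2, d(FX,NT)=43/4, d(NT,V)=19/2
step 4: merge (CQ,D) at d=2, Q=-60; branch lengths CQ→7/2, D→-3/2; new cluster CDQ
  updated: d(CDQ,FX)=81/8, d(CDQ,NT)=77/8, d(CDQ,V)=33/4
step 5: merge (CDQ,V) at d=33/4, Q=-155/4; branch lengths CDQ→69/16, V→63/16; new cluster CDQV
  updated: d(CDQV,FX)=91/16, d(CDQV,NT)=87/16
step 6: merge (CDQV,FX) at d=91/16, Q=-175/8; branch lengths CDQV→3/16, FX→11/2; new cluster CDFQVX
  updated: d(CDFQVX,NT)=21/4
step 7: merge (CDFQVX,NT) at d=21/4; branch lengths CDFQVX→21/8, NT→21/8; new cluster CDFNQTVX
final tree: (((((C:31/4,Q:5/4):7/2,D:-3/2):69/16,V:63/16):3/16,(F:19/20,X:61/20):11/2):21/8,(N:2,T:4):21/8)
total length: 643/16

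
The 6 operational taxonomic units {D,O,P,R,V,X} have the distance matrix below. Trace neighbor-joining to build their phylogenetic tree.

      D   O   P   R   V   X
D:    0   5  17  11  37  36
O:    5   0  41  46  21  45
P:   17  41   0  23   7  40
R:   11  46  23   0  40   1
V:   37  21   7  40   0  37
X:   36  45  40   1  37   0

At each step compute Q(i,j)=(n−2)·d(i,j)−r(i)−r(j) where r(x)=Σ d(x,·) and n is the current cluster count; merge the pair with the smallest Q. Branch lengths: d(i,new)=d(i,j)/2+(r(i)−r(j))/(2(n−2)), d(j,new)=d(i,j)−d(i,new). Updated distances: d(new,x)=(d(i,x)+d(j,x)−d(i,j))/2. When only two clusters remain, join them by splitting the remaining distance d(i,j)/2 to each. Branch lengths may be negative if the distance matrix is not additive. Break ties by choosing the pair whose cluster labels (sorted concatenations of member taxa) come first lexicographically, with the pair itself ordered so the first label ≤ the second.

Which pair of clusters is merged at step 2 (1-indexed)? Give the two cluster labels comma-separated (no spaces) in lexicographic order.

D,O

iteration 1: select R,X (d=1, Q=-276); attach at lengths (-17/4, 21/4); label the merged cluster RX
  updated: d(D,RX)=23, d(O,RX)=45, d(P,RX)=31, d(RX,V)=38
iteration 2: select D,O (d=5, Q=-179); attach at lengths (-5/2, 15/2); label the merged cluster DO
  updated: d(DO,P)=53/2, d(DO,RX)=63/2, d(DO,V)=53/2
iteration 3: select DO,RX (d=63/2, Q=-122); attach at lengths (47/4, 79/4); label the merged cluster DORX
  updated: d(DORX,P)=13, d(DORX,V)=33/2
iteration 4: select DORX,P (d=13, Q=-73/2); attach at lengths (45/4, 7/4); label the merged cluster DOPRX
  updated: d(DOPRX,V)=21/4
iteration 5: select DOPRX,V (d=21/4); attach at lengths (21/8, 21/8); label the merged cluster DOPRVX
final tree: ((((D:-5/2,O:15/2):47/4,(R:-17/4,X:21/4):79/4):45/4,P:7/4):21/8,V:21/8)
total length: 223/4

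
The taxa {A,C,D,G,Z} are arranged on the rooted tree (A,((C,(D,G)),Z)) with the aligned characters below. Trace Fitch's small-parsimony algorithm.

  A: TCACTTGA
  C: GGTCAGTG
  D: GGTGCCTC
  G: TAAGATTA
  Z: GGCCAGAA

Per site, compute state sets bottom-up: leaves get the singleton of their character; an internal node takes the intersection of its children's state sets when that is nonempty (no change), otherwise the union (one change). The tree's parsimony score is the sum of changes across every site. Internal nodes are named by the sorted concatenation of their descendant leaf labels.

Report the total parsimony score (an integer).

17

DG@0: {G} ∪ {T} = {G,T} (union, +1)
CDG@0: {G} ∩ {G,T} = {G} (intersection, +0)
CDGZ@0: {G} ∩ {G} = {G} (intersection, +0)
ACDGZ@0: {T} ∪ {G} = {G,T} (union, +1)
DG@1: {G} ∪ {A} = {A,G} (union, +1)
CDG@1: {G} ∩ {A,G} = {G} (intersection, +0)
CDGZ@1: {G} ∩ {G} = {G} (intersection, +0)
ACDGZ@1: {C} ∪ {G} = {C,G} (union, +1)
DG@2: {T} ∪ {A} = {A,T} (union, +1)
CDG@2: {T} ∩ {A,T} = {T} (intersection, +0)
CDGZ@2: {T} ∪ {C} = {C,T} (union, +1)
ACDGZ@2: {A} ∪ {C,T} = {A,C,T} (union, +1)
DG@3: {G} ∩ {G} = {G} (intersection, +0)
CDG@3: {C} ∪ {G} = {C,G} (union, +1)
CDGZ@3: {C,G} ∩ {C} = {C} (intersection, +0)
ACDGZ@3: {C} ∩ {C} = {C} (intersection, +0)
DG@4: {C} ∪ {A} = {A,C} (union, +1)
CDG@4: {A} ∩ {A,C} = {A} (intersection, +0)
CDGZ@4: {A} ∩ {A} = {A} (intersection, +0)
ACDGZ@4: {T} ∪ {A} = {A,T} (union, +1)
DG@5: {C} ∪ {T} = {C,T} (union, +1)
CDG@5: {G} ∪ {C,T} = {C,G,T} (union, +1)
CDGZ@5: {C,G,T} ∩ {G} = {G} (intersection, +0)
ACDGZ@5: {T} ∪ {G} = {G,T} (union, +1)
DG@6: {T} ∩ {T} = {T} (intersection, +0)
CDG@6: {T} ∩ {T} = {T} (intersection, +0)
CDGZ@6: {T} ∪ {A} = {A,T} (union, +1)
ACDGZ@6: {G} ∪ {A,T} = {A,G,T} (union, +1)
DG@7: {C} ∪ {A} = {A,C} (union, +1)
CDG@7: {G} ∪ {A,C} = {A,C,G} (union, +1)
CDGZ@7: {A,C,G} ∩ {A} = {A} (intersection, +0)
ACDGZ@7: {A} ∩ {A} = {A} (intersection, +0)
per-site changes: [2, 2, 3, 1, 2, 3, 2, 2]; total = 17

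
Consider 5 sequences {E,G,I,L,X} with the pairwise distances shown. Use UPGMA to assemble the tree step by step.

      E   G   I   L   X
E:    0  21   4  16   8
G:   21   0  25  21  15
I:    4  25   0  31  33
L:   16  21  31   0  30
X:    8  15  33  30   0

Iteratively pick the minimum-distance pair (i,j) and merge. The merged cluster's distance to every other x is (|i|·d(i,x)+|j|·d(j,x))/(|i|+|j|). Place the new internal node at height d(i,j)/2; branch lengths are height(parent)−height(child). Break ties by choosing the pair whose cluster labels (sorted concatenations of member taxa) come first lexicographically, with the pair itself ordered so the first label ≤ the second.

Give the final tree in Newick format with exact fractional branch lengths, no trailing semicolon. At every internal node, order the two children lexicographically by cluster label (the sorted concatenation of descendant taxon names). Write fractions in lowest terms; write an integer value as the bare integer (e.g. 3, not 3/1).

(((E:2,I:2):71/8,(G:15/2,X:15/2):27/8):11/8,L:49/4)

iteration 1: select E,I (d=4); attach at lengths (2, 2); label the merged cluster EI
  updated: d(EI,G)=23, d(EI,L)=47/2, d(EI,X)=41/2
iteration 2: select G,X (d=15); attach at lengths (15/2, 15/2); label the merged cluster GX
  updated: d(EI,GX)=87/4, d(GX,L)=51/2
iteration 3: select EI,GX (d=87/4); attach at lengths (71/8, 27/8); label the merged cluster EGIX
  updated: d(EGIX,L)=49/2
iteration 4: select EGIX,L (d=49/2); attach at lengths (11/8, 49/4); label the merged cluster EGILX
final tree: (((E:2,I:2):71/8,(G:15/2,X:15/2):27/8):11/8,L:49/4)
total length: 359/8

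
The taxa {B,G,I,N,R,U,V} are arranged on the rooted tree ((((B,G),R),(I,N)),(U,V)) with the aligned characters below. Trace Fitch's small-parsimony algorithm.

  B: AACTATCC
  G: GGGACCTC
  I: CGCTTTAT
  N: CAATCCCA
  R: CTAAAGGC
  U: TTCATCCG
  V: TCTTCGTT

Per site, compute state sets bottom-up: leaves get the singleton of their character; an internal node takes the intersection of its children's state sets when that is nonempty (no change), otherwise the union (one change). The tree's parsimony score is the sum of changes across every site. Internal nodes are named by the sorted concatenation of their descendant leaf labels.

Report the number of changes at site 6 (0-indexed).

4

[col 0] BG: children B:{A}, G:{G} ∪→ {A,G}; cost 1
[col 0] BGR: children BG:{A,G}, R:{C} ∪→ {A,C,G}; cost 1
[col 0] IN: children I:{C}, N:{C} ∩→ {C}; cost 0
[col 0] BGINR: children BGR:{A,C,G}, IN:{C} ∩→ {C}; cost 0
[col 0] UV: children U:{T}, V:{T} ∩→ {T}; cost 0
[col 0] BGINRUV: children BGINR:{C}, UV:{T} ∪→ {C,T}; cost 1
[col 1] BG: children B:{A}, G:{G} ∪→ {A,G}; cost 1
[col 1] BGR: children BG:{A,G}, R:{T} ∪→ {A,G,T}; cost 1
[col 1] IN: children I:{G}, N:{A} ∪→ {A,G}; cost 1
[col 1] BGINR: children BGR:{A,G,T}, IN:{A,G} ∩→ {A,G}; cost 0
[col 1] UV: children U:{T}, V:{C} ∪→ {C,T}; cost 1
[col 1] BGINRUV: children BGINR:{A,G}, UV:{C,T} ∪→ {A,C,G,T}; cost 1
[col 2] BG: children B:{C}, G:{G} ∪→ {C,G}; cost 1
[col 2] BGR: children BG:{C,G}, R:{A} ∪→ {A,C,G}; cost 1
[col 2] IN: children I:{C}, N:{A} ∪→ {A,C}; cost 1
[col 2] BGINR: children BGR:{A,C,G}, IN:{A,C} ∩→ {A,C}; cost 0
[col 2] UV: children U:{C}, V:{T} ∪→ {C,T}; cost 1
[col 2] BGINRUV: children BGINR:{A,C}, UV:{C,T} ∩→ {C}; cost 0
[col 3] BG: children B:{T}, G:{A} ∪→ {A,T}; cost 1
[col 3] BGR: children BG:{A,T}, R:{A} ∩→ {A}; cost 0
[col 3] IN: children I:{T}, N:{T} ∩→ {T}; cost 0
[col 3] BGINR: children BGR:{A}, IN:{T} ∪→ {A,T}; cost 1
[col 3] UV: children U:{A}, V:{T} ∪→ {A,T}; cost 1
[col 3] BGINRUV: children BGINR:{A,T}, UV:{A,T} ∩→ {A,T}; cost 0
[col 4] BG: children B:{A}, G:{C} ∪→ {A,C}; cost 1
[col 4] BGR: children BG:{A,C}, R:{A} ∩→ {A}; cost 0
[col 4] IN: children I:{T}, N:{C} ∪→ {C,T}; cost 1
[col 4] BGINR: children BGR:{A}, IN:{C,T} ∪→ {A,C,T}; cost 1
[col 4] UV: children U:{T}, V:{C} ∪→ {C,T}; cost 1
[col 4] BGINRUV: children BGINR:{A,C,T}, UV:{C,T} ∩→ {C,T}; cost 0
[col 5] BG: children B:{T}, G:{C} ∪→ {C,T}; cost 1
[col 5] BGR: children BG:{C,T}, R:{G} ∪→ {C,G,T}; cost 1
[col 5] IN: children I:{T}, N:{C} ∪→ {C,T}; cost 1
[col 5] BGINR: children BGR:{C,G,T}, IN:{C,T} ∩→ {C,T}; cost 0
[col 5] UV: children U:{C}, V:{G} ∪→ {C,G}; cost 1
[col 5] BGINRUV: children BGINR:{C,T}, UV:{C,G} ∩→ {C}; cost 0
[col 6] BG: children B:{C}, G:{T} ∪→ {C,T}; cost 1
[col 6] BGR: children BG:{C,T}, R:{G} ∪→ {C,G,T}; cost 1
[col 6] IN: children I:{A}, N:{C} ∪→ {A,C}; cost 1
[col 6] BGINR: children BGR:{C,G,T}, IN:{A,C} ∩→ {C}; cost 0
[col 6] UV: children U:{C}, V:{T} ∪→ {C,T}; cost 1
[col 6] BGINRUV: children BGINR:{C}, UV:{C,T} ∩→ {C}; cost 0
[col 7] BG: children B:{C}, G:{C} ∩→ {C}; cost 0
[col 7] BGR: children BG:{C}, R:{C} ∩→ {C}; cost 0
[col 7] IN: children I:{T}, N:{A} ∪→ {A,T}; cost 1
[col 7] BGINR: children BGR:{C}, IN:{A,T} ∪→ {A,C,T}; cost 1
[col 7] UV: children U:{G}, V:{T} ∪→ {G,T}; cost 1
[col 7] BGINRUV: children BGINR:{A,C,T}, UV:{G,T} ∩→ {T}; cost 0
per-site changes: [3, 5, 4, 3, 4, 4, 4, 3]; total = 30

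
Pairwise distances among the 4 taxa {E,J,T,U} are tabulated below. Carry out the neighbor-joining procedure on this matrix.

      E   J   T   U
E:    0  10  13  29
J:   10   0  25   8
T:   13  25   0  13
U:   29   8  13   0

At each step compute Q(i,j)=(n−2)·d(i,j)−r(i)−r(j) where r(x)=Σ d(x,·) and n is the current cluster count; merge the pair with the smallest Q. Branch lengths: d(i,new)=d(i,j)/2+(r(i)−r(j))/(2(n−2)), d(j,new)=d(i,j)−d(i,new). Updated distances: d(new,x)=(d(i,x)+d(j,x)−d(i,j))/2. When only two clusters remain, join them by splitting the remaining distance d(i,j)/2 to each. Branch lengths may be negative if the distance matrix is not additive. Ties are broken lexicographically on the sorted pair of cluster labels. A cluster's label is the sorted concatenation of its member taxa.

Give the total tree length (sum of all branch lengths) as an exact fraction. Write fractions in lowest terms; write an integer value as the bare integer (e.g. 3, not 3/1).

1. join E+T (d=13, Q=-77) ⇒ ET; edges |E|=27/4, |T|=25/4
  updated: d(ET,J)=11, d(ET,U)=29/2
2. join ET+J (d=11, Q=-67/2) ⇒ EJT; edges |ET|=35/4, |J|=9/4
  updated: d(EJT,U)=23/4
3. join EJT+U (d=23/4) ⇒ EJTU; edges |EJT|=23/8, |U|=23/8
final tree: (((E:27/4,T:25/4):35/4,J:9/4):23/8,U:23/8)
total length: 119/4

119/4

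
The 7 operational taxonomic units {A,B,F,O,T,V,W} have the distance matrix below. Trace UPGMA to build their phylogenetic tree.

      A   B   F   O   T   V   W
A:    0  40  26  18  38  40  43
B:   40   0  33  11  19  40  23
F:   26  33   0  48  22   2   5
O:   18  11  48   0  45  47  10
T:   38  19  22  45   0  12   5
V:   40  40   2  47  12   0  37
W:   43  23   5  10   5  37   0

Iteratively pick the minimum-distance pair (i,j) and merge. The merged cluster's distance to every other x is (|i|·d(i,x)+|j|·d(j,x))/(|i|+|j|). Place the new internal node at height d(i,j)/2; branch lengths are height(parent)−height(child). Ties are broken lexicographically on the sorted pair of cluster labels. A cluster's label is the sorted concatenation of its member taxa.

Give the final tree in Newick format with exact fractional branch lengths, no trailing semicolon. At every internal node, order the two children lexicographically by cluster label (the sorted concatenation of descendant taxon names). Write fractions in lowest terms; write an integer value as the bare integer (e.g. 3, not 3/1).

1. join F+V (d=2) ⇒ FV; edges |F|=1, |V|=1
  updated: d(A,FV)=33, d(B,FV)=73/2, d(FV,O)=95/2, d(FV,T)=17, d(FV,W)=21
2. join T+W (d=5) ⇒ TW; edges |T|=5/2, |W|=5/2
  updated: d(A,TW)=81/2, d(B,TW)=21, d(FV,TW)=19, d(O,TW)=55/2
3. join B+O (d=11) ⇒ BO; edges |B|=11/2, |O|=11/2
  updated: d(A,BO)=29, d(BO,FV)=42, d(BO,TW)=97/4
4. join FV+TW (d=19) ⇒ FTVW; edges |FV|=17/2, |TW|=7
  updated: d(A,FTVW)=147/4, d(BO,FTVW)=265/8
5. join A+BO (d=29) ⇒ ABO; edges |A|=29/2, |BO|=9
  updated: d(ABO,FTVW)=103/3
6. join ABO+FTVW (d=103/3) ⇒ ABFOTVW; edges |ABO|=8/3, |FTVW|=23/3
final tree: ((A:29/2,(B:11/2,O:11/2):9):8/3,((F:1,V:1):17/2,(T:5/2,W:5/2):7):23/3)
total length: 202/3

((A:29/2,(B:11/2,O:11/2):9):8/3,((F:1,V:1):17/2,(T:5/2,W:5/2):7):23/3)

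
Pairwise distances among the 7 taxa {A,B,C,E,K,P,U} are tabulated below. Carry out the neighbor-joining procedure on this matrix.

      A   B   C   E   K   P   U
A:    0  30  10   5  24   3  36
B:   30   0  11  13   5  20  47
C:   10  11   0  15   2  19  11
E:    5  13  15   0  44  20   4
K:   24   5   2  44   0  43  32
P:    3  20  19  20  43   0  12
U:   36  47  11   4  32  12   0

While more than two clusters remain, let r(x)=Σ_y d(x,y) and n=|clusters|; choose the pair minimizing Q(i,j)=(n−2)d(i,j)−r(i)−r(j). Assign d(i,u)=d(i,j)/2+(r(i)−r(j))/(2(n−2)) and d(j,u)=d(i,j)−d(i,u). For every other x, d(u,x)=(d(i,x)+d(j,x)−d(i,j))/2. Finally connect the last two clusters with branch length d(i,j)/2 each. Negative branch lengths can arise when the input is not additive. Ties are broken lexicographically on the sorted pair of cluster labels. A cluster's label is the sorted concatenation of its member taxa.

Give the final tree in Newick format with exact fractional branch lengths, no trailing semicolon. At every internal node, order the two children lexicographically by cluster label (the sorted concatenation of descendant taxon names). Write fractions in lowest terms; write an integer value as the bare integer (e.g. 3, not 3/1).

1. join B+K (d=5, Q=-251) ⇒ BK; edges |B|=1/10, |K|=49/10
  updated: d(A,BK)=49/2, d(BK,C)=4, d(BK,E)=26, d(BK,P)=29, d(BK,U)=37
2. join BK+C (d=4, Q=-327/2) ⇒ BCK; edges |BK|=155/16, |C|=-91/16
  updated: d(A,BCK)=61/4, d(BCK,E)=37/2, d(BCK,P)=22, d(BCK,U)=22
3. join E+U (d=4, Q=-219/2) ⇒ EU; edges |E|=-29/12, |U|=77/12
  updated: d(A,EU)=37/2, d(BCK,EU)=73/4, d(EU,P)=14
4. join A+P (d=3, Q=-279/4) ⇒ AP; edges |A|=15/16, |P|=33/16
  updated: d(AP,BCK)=137/8, d(AP,EU)=59/4
5. join AP+BCK (d=137/8, Q=-401/8) ⇒ ABCKP; edges |AP|=109/16, |BCK|=165/16
  updated: d(ABCKP,EU)=127/16
6. join ABCKP+EU (d=127/16) ⇒ ABCEKPU; edges |ABCKP|=127/32, |EU|=127/32
final tree: (((A:15/16,P:33/16):109/16,((B:1/10,K:49/10):155/16,C:-91/16):165/16):127/32,(E:-29/12,U:77/12):127/32)
total length: 657/16

(((A:15/16,P:33/16):109/16,((B:1/10,K:49/10):155/16,C:-91/16):165/16):127/32,(E:-29/12,U:77/12):127/32)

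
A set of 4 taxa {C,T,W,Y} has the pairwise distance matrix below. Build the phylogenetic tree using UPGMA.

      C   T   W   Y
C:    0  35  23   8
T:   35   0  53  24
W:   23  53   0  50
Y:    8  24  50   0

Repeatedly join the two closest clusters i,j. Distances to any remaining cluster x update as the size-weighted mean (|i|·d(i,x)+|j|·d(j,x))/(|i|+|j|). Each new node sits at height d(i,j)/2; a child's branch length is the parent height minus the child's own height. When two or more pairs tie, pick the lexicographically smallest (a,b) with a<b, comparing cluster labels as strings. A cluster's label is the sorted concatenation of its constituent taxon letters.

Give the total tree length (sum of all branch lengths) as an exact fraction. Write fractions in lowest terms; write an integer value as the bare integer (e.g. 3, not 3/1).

step 1: merge (C,Y) at d=8; branch lengths C→4, Y→4; new cluster CY
  updated: d(CY,T)=59/2, d(CY,W)=73/2
step 2: merge (CY,T) at d=59/2; branch lengths CY→43/4, T→59/4; new cluster CTY
  updated: d(CTY,W)=42
step 3: merge (CTY,W) at d=42; branch lengths CTY→25/4, W→21; new cluster CTWY
final tree: (((C:4,Y:4):43/4,T:59/4):25/4,W:21)
total length: 243/4

243/4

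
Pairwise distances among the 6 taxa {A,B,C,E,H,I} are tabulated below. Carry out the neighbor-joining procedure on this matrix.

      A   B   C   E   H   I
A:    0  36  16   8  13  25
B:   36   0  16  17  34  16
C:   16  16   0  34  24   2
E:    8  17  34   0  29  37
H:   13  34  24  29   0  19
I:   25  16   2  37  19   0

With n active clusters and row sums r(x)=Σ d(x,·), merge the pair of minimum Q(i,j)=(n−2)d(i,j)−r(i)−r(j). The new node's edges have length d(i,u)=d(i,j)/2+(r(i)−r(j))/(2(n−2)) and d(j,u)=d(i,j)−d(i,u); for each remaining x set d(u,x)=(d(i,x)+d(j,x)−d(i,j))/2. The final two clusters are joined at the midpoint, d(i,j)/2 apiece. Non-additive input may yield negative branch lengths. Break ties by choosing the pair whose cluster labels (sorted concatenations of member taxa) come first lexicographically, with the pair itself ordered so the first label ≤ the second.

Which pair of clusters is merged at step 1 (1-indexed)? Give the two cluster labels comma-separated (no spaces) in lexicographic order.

A,E

step 1: merge (A,E) at d=8, Q=-191; branch lengths A→5/8, E→59/8; new cluster AE
  updated: d(AE,B)=45/2, d(AE,C)=21, d(AE,H)=17, d(AE,I)=27
step 2: merge (AE,H) at d=17, Q=-261/2; branch lengths AE→89/12, H→115/12; new cluster AEH
  updated: d(AEH,B)=79/4, d(AEH,C)=14, d(AEH,I)=29/2
step 3: merge (AEH,B) at d=79/4, Q=-121/2; branch lengths AEH→9, B→43/4; new cluster ABEH
  updated: d(ABEH,C)=41/8, d(ABEH,I)=43/8
step 4: merge (ABEH,C) at d=41/8, Q=-25/2; branch lengths ABEH→17/4, C→7/8; new cluster ABCEH
  updated: d(ABCEH,I)=9/8
step 5: merge (ABCEH,I) at d=9/8; branch lengths ABCEH→9/16, I→9/16; new cluster ABCEHI
final tree: (((((A:5/8,E:59/8):89/12,H:115/12):9,B:43/4):17/4,C:7/8):9/16,I:9/16)
total length: 51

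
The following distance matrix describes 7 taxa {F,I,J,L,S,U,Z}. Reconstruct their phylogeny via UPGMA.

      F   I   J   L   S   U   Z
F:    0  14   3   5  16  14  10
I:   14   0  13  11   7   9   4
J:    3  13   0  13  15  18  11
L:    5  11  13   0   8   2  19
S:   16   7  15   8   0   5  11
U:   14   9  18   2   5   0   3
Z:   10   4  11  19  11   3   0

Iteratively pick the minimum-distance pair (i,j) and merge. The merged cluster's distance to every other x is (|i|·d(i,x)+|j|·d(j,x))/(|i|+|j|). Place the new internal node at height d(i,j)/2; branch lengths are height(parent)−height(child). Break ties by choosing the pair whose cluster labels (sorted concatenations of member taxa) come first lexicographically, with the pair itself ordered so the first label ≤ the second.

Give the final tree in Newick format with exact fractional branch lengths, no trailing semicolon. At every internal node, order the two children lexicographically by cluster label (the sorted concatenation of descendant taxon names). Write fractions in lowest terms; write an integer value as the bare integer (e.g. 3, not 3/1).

((F:3/2,J:3/2):99/20,((I:2,Z:2):3,((L:1,U:1):9/4,S:13/4):7/4):29/20)

step 1: merge (L,U) at d=2; branch lengths L→1, U→1; new cluster LU
  updated: d(F,LU)=19/2, d(I,LU)=10, d(J,LU)=31/2, d(LU,S)=13/2, d(LU,Z)=11
step 2: merge (F,J) at d=3; branch lengths F→3/2, J→3/2; new cluster FJ
  updated: d(FJ,I)=27/2, d(FJ,LU)=25/2, d(FJ,S)=31/2, d(FJ,Z)=21/2
step 3: merge (I,Z) at d=4; branch lengths I→2, Z→2; new cluster IZ
  updated: d(FJ,IZ)=12, d(IZ,LU)=21/2, d(IZ,S)=9
step 4: merge (LU,S) at d=13/2; branch lengths LU→9/4, S→13/4; new cluster LSU
  updated: d(FJ,LSU)=27/2, d(IZ,LSU)=10
step 5: merge (IZ,LSU) at d=10; branch lengths IZ→3, LSU→7/4; new cluster ILSUZ
  updated: d(FJ,ILSUZ)=129/10
step 6: merge (FJ,ILSUZ) at d=129/10; branch lengths FJ→99/20, ILSUZ→29/20; new cluster FIJLSUZ
final tree: ((F:3/2,J:3/2):99/20,((I:2,Z:2):3,((L:1,U:1):9/4,S:13/4):7/4):29/20)
total length: 513/20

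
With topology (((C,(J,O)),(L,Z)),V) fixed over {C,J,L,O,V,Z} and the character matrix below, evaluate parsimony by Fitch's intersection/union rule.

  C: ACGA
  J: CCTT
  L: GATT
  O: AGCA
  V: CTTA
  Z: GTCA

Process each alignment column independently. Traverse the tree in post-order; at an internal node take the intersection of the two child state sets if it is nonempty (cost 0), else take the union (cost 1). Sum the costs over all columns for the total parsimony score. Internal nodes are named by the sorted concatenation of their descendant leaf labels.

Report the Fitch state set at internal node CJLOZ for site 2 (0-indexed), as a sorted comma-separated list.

C,T

site 0, node JO: J={C} ∪ O={A} → {A,C} (+1)
site 0, node CJO: C={A} ∩ JO={A,C} → {A} (+0)
site 0, node LZ: L={G} ∩ Z={G} → {G} (+0)
site 0, node CJLOZ: CJO={A} ∪ LZ={G} → {A,G} (+1)
site 0, node CJLOVZ: CJLOZ={A,G} ∪ V={C} → {A,C,G} (+1)
site 1, node JO: J={C} ∪ O={G} → {C,G} (+1)
site 1, node CJO: C={C} ∩ JO={C,G} → {C} (+0)
site 1, node LZ: L={A} ∪ Z={T} → {A,T} (+1)
site 1, node CJLOZ: CJO={C} ∪ LZ={A,T} → {A,C,T} (+1)
site 1, node CJLOVZ: CJLOZ={A,C,T} ∩ V={T} → {T} (+0)
site 2, node JO: J={T} ∪ O={C} → {C,T} (+1)
site 2, node CJO: C={G} ∪ JO={C,T} → {C,G,T} (+1)
site 2, node LZ: L={T} ∪ Z={C} → {C,T} (+1)
site 2, node CJLOZ: CJO={C,G,T} ∩ LZ={C,T} → {C,T} (+0)
site 2, node CJLOVZ: CJLOZ={C,T} ∩ V={T} → {T} (+0)
site 3, node JO: J={T} ∪ O={A} → {A,T} (+1)
site 3, node CJO: C={A} ∩ JO={A,T} → {A} (+0)
site 3, node LZ: L={T} ∪ Z={A} → {A,T} (+1)
site 3, node CJLOZ: CJO={A} ∩ LZ={A,T} → {A} (+0)
site 3, node CJLOVZ: CJLOZ={A} ∩ V={A} → {A} (+0)
per-site changes: [3, 3, 3, 2]; total = 11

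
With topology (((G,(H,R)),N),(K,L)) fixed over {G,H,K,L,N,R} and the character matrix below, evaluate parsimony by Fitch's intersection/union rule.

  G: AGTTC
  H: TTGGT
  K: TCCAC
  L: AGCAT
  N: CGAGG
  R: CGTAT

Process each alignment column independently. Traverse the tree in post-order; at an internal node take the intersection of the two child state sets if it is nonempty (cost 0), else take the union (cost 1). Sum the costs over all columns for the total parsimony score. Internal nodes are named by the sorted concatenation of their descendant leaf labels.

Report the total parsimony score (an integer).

site 0, node HR: H={T} ∪ R={C} → {C,T} (+1)
site 0, node GHR: G={A} ∪ HR={C,T} → {A,C,T} (+1)
site 0, node GHNR: GHR={A,C,T} ∩ N={C} → {C} (+0)
site 0, node KL: K={T} ∪ L={A} → {A,T} (+1)
site 0, node GHKLNR: GHNR={C} ∪ KL={A,T} → {A,C,T} (+1)
site 1, node HR: H={T} ∪ R={G} → {G,T} (+1)
site 1, node GHR: G={G} ∩ HR={G,T} → {G} (+0)
site 1, node GHNR: GHR={G} ∩ N={G} → {G} (+0)
site 1, node KL: K={C} ∪ L={G} → {C,G} (+1)
site 1, node GHKLNR: GHNR={G} ∩ KL={C,G} → {G} (+0)
site 2, node HR: H={G} ∪ R={T} → {G,T} (+1)
site 2, node GHR: G={T} ∩ HR={G,T} → {T} (+0)
site 2, node GHNR: GHR={T} ∪ N={A} → {A,T} (+1)
site 2, node KL: K={C} ∩ L={C} → {C} (+0)
site 2, node GHKLNR: GHNR={A,T} ∪ KL={C} → {A,C,T} (+1)
site 3, node HR: H={G} ∪ R={A} → {A,G} (+1)
site 3, node GHR: G={T} ∪ HR={A,G} → {A,G,T} (+1)
site 3, node GHNR: GHR={A,G,T} ∩ N={G} → {G} (+0)
site 3, node KL: K={A} ∩ L={A} → {A} (+0)
site 3, node GHKLNR: GHNR={G} ∪ KL={A} → {A,G} (+1)
site 4, node HR: H={T} ∩ R={T} → {T} (+0)
site 4, node GHR: G={C} ∪ HR={T} → {C,T} (+1)
site 4, node GHNR: GHR={C,T} ∪ N={G} → {C,G,T} (+1)
site 4, node KL: K={C} ∪ L={T} → {C,T} (+1)
site 4, node GHKLNR: GHNR={C,G,T} ∩ KL={C,T} → {C,T} (+0)
per-site changes: [4, 2, 3, 3, 3]; total = 15

15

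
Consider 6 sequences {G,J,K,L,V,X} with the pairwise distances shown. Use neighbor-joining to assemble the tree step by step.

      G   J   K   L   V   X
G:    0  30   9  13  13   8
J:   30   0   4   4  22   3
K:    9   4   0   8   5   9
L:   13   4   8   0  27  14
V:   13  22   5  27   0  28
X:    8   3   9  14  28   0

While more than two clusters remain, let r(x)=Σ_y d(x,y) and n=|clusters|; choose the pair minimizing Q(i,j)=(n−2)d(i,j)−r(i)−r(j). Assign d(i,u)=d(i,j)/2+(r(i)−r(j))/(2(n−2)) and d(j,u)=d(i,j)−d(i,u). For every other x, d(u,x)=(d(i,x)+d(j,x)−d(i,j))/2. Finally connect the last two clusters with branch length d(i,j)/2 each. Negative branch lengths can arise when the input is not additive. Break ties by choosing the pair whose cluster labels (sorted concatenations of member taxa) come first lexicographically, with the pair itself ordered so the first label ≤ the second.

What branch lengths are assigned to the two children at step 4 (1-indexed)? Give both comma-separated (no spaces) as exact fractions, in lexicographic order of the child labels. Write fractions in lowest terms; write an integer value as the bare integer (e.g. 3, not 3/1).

1. join G+V (d=13, Q=-116) ⇒ GV; edges |G|=15/4, |V|=37/4
  updated: d(GV,J)=39/2, d(GV,K)=1/2, d(GV,L)=27/2, d(GV,X)=23/2
2. join GV+K (d=1/2, Q=-65) ⇒ GKV; edges |GV|=25/6, |K|=-11/3
  updated: d(GKV,J)=23/2, d(GKV,L)=21/2, d(GKV,X)=10
3. join GKV+L (d=21/2, Q=-79/2) ⇒ GKLV; edges |GKV|=49/8, |L|=35/8
  updated: d(GKLV,J)=5/2, d(GKLV,X)=27/4
4. join GKLV+J (d=5/2, Q=-49/4) ⇒ GJKLV; edges |GKLV|=25/8, |J|=-5/8
  updated: d(GJKLV,X)=29/8
5. join GJKLV+X (d=29/8) ⇒ GJKLVX; edges |GJKLV|=29/16, |X|=29/16
final tree: (((((G:15/4,V:37/4):25/6,K:-11/3):49/8,L:35/8):25/8,J:-5/8):29/16,X:29/16)
total length: 241/8

25/8,-5/8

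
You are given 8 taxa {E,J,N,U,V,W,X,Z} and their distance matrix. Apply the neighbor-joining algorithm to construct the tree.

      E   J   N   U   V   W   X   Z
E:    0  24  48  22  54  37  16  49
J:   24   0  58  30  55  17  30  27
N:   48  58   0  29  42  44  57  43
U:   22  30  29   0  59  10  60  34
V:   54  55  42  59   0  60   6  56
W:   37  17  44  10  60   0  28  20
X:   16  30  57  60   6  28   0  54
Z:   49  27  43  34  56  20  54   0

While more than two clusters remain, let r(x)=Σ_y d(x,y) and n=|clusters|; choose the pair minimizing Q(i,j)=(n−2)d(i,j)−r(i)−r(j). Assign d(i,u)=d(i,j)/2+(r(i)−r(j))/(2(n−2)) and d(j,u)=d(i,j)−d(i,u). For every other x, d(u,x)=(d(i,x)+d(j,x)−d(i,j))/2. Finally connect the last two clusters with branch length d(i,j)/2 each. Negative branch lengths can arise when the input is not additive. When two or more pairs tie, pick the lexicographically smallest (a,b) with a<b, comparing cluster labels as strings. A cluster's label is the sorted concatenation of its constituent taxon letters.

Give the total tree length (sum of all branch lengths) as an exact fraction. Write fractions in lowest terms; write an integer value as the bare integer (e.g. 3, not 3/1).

step 1: merge (V,X) at d=6, Q=-547; branch lengths V→39/4, X→-15/4; new cluster VX
  updated: d(E,VX)=32, d(J,VX)=79/2, d(N,VX)=93/2, d(U,VX)=113/2, d(VX,W)=41, d(VX,Z)=52
step 2: merge (E,VX) at d=32, Q=-639/2; branch lengths E→209/20, VX→431/20; new cluster EVX
  updated: d(EVX,J)=63/4, d(EVX,N)=125/4, d(EVX,U)=93/4, d(EVX,W)=23, d(EVX,Z)=69/2
step 3: merge (N,U) at d=29, Q=-431/2; branch lengths N→195/8, U→37/8; new cluster NU
  updated: d(EVX,NU)=51/4, d(J,NU)=59/2, d(NU,W)=25/2, d(NU,Z)=24
step 4: merge (EVX,J) at d=63/4, Q=-128; branch lengths EVX→22/3, J→101/12; new cluster EJVX
  updated: d(EJVX,NU)=53/4, d(EJVX,W)=97/8, d(EJVX,Z)=183/8
step 5: merge (EJVX,NU) at d=53/4, Q=-143/2; branch lengths EJVX→25/4, NU→7; new cluster EJNUVX
  updated: d(EJNUVX,W)=91/16, d(EJNUVX,Z)=269/16
step 6: merge (EJNUVX,W) at d=91/16, Q=-85/2; branch lengths EJNUVX→5/4, W→71/16; new cluster EJNUVWX
  updated: d(EJNUVWX,Z)=249/16
step 7: merge (EJNUVWX,Z) at d=249/16; branch lengths EJNUVWX→249/32, Z→249/32; new cluster EJNUVWXZ
final tree: (((((E:209/20,(V:39/4,X:-15/4):431/20):22/3,J:101/12):25/4,(N:195/8,U:37/8):7):5/4,W:71/16):249/32,Z:249/32)
total length: 469/4

469/4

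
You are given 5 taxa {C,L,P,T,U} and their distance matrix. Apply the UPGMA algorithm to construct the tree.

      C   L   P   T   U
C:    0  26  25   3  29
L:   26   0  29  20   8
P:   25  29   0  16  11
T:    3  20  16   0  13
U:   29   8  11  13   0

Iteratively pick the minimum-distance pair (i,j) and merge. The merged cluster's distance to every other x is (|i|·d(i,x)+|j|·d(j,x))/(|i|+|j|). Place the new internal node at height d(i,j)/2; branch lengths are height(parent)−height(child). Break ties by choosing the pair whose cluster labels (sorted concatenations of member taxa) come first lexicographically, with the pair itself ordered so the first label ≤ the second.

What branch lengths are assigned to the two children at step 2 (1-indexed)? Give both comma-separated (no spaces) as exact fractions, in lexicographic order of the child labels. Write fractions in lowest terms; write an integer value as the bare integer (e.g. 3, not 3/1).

step 1: merge (C,T) at d=3; branch lengths C→3/2, T→3/2; new cluster CT
  updated: d(CT,L)=23, d(CT,P)=41/2, d(CT,U)=21
step 2: merge (L,U) at d=8; branch lengths L→4, U→4; new cluster LU
  updated: d(CT,LU)=22, d(LU,P)=20
step 3: merge (LU,P) at d=20; branch lengths LU→6, P→10; new cluster LPU
  updated: d(CT,LPU)=43/2
step 4: merge (CT,LPU) at d=43/2; branch lengths CT→37/4, LPU→3/4; new cluster CLPTU
final tree: ((C:3/2,T:3/2):37/4,((L:4,U:4):6,P:10):3/4)
total length: 37

4,4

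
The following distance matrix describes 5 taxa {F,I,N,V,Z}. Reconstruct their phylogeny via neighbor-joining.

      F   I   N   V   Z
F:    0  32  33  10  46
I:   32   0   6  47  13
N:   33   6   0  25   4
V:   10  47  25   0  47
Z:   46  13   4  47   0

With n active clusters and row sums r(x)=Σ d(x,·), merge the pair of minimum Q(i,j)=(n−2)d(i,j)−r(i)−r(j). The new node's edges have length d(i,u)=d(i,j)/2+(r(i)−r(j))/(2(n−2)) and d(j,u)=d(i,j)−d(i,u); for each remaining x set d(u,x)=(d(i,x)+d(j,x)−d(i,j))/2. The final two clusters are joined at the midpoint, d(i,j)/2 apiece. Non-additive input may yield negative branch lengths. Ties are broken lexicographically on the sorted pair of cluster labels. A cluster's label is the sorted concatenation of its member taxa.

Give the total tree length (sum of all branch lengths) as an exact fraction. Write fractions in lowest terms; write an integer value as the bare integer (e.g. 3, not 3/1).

iteration 1: select F,V (d=10, Q=-220); attach at lengths (11/3, 19/3); label the merged cluster FV
  updated: d(FV,I)=69/2, d(FV,N)=24, d(FV,Z)=83/2
iteration 2: select FV,N (d=24, Q=-86); attach at lengths (57/2, -9/2); label the merged cluster FNV
  updated: d(FNV,I)=33/4, d(FNV,Z)=43/4
iteration 3: select FNV,I (d=33/4, Q=-32); attach at lengths (3, 21/4); label the merged cluster FINV
  updated: d(FINV,Z)=31/4
iteration 4: select FINV,Z (d=31/4); attach at lengths (31/8, 31/8); label the merged cluster FINVZ
final tree: ((((F:11/3,V:19/3):57/2,N:-9/2):3,I:21/4):31/8,Z:31/8)
total length: 50

50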